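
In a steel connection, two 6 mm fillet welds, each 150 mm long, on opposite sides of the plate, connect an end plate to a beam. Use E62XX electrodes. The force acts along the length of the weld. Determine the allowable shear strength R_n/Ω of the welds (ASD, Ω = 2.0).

E62XX → F_EXX = 620 MPa.
Effective throat t_e = 0.707 × 6 = 4.242 mm.
Total length L = 300 mm; A_we = 4.242 × 300 = 1273 mm².
F_nw = 0.6 F_EXX = 0.6 × 620 = 372 MPa.
R_n = 372 × 1273 × 10⁻³ = 473.4 kN; R_n/Ω = 473.4/2.0 = 236.7 kN.

R_n/Ω ≈ 237 kN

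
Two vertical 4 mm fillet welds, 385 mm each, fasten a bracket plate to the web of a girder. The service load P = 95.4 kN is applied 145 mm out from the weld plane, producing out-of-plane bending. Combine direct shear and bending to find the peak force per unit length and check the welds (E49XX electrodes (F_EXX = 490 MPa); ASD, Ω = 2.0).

f_max ≈ 306 N/mm; adequate

L_w = 2 × 385 = 770 mm; section modulus (unit throat) S = 2 × L²/6 = 49410 mm².
Direct shear f_v = P/L_w = 95.4×10³/770 = 123.9 N/mm.
Moment M = P × e = 95.4×10³ × 145 = 13833000 N·mm; bending f_b = M/S = 280 N/mm.
f_max = √(f_v² + f_b²) = √(123.9² + 280²) = 306.2 N/mm.
r_n/Ω = (1/2.0) × 0.6 × 490 × (0.707 × 4) = 415.7 N/mm → adequate.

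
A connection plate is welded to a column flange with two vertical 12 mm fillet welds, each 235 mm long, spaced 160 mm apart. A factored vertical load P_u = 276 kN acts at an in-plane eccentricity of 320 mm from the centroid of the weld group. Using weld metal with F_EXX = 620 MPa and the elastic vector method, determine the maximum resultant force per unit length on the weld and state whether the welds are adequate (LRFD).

Total weld length L_w = 470 mm. Treat welds as unit-width lines.
Polar moment about centroid: J = 2[d³/12 + d(b/2)²] = 2[235³/12 + 235×80²] = 5171000 mm³.
Direct shear f_v = P/L_w = 276×10³ / 470 = 587.2 N/mm (vertical).
Torsion M = P·e = 276×10³ × 320 = 88320000 N·mm.
Critical point at (x, y) = (80, 117.5) from centroid. f_tx = M·y/J = 2007 N/mm; f_ty = M·x/J = 1366 N/mm.
Resultant f_max = √[f_tx² + (f_v + f_ty)²] = √[2007² + (587.2 + 1366)²] = 2801 N/mm.
Capacity per unit length: φr_n = 0.75 × 0.6 × 620 × (0.707 × 12) = 2367 N/mm.
2801 > 2367 → NOT adequate.

f_max ≈ 2800 N/mm; NOT adequate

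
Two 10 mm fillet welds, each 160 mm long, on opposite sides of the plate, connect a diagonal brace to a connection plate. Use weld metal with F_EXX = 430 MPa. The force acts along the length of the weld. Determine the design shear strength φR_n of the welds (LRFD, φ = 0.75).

φR_n ≈ 438 kN

Effective throat t_e = 0.707 × 10 = 7.07 mm.
Total length L = 320 mm; A_we = 7.07 × 320 = 2262 mm².
F_nw = 0.6 F_EXX = 0.6 × 430 = 258 MPa.
φR_n = 0.75 × 258 × 2262 × 10⁻³ = 437.8 kN.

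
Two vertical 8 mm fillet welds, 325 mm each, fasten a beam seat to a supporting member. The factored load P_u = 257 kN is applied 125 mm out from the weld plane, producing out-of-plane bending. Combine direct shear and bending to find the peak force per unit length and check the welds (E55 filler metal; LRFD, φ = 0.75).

f_max ≈ 994 N/mm; adequate

E55XX → F_EXX = 550 MPa.
L_w = 2 × 325 = 650 mm; section modulus (unit throat) S = 2 × L²/6 = 35210 mm².
Direct shear f_v = P/L_w = 257×10³/650 = 395.4 N/mm.
Moment M = P × e = 257×10³ × 125 = 32125000 N·mm; bending f_b = M/S = 912.4 N/mm.
f_max = √(f_v² + f_b²) = √(395.4² + 912.4²) = 994.4 N/mm.
φr_n = 0.75 × 0.6 × 550 × (0.707 × 8) = 1400 N/mm → adequate.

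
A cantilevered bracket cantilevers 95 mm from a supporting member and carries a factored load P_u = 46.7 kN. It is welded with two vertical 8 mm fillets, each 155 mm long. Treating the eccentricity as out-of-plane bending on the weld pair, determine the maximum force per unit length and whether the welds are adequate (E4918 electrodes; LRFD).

E49XX → F_EXX = 490 MPa.
L_w = 2 × 155 = 310 mm; section modulus (unit throat) S = 2 × L²/6 = 8008 mm².
Direct shear f_v = P/L_w = 46.7×10³/310 = 150.6 N/mm.
Moment M = P × e = 46.7×10³ × 95 = 4436500 N·mm; bending f_b = M/S = 554 N/mm.
f_max = √(f_v² + f_b²) = √(150.6² + 554²) = 574.1 N/mm.
φr_n = 0.75 × 0.6 × 490 × (0.707 × 8) = 1247 N/mm → adequate.

f_max ≈ 574 N/mm; adequate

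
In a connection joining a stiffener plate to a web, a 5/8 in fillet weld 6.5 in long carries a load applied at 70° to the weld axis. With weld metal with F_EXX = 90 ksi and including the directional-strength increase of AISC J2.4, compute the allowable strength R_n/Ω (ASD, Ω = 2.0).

t_e = 0.707 × 0.625 = 0.4419 in; A_we = 0.4419 × 6.5 = 2.872 in².
Directional factor: 1.0 + 0.5 sin^1.5(70°) = 1.455.
F_nw = 0.6 × 90 × 1.455 = 78.59 ksi.
R_n/Ω = (78.59 × 2.872) / 2.0 = 112.9 kip.

R_n/Ω ≈ 113 kip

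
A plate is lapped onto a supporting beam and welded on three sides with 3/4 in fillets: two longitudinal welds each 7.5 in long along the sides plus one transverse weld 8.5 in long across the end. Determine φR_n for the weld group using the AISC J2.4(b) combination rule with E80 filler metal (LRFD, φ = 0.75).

φR_n ≈ 487 kips

E80XX → F_EXX = 80 ksi.
t_e = 0.707 × 0.75 = 0.5302 in.
R_nwl = 0.6 × 80 × 0.5302 × 15 = 381.8 kips (longitudinal, 2 welds).
R_nwt = 0.6 × 80 × 0.5302 × 8.5 = 216.3 kips (transverse, base value).
(i) R_nwl + R_nwt = 598.1 kips; (ii) 0.85 R_nwl + 1.5 R_nwt = 649 kips.
R_n = max = 649 kips [governs: (ii)]; φR_n = 486.8 kips.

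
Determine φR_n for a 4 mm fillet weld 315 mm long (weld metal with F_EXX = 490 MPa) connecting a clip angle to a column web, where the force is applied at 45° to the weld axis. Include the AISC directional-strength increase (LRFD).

t_e = 0.707 × 4 = 2.828 mm; A_we = 2.828 × 315 = 890.8 mm².
Directional factor: 1.0 + 0.5 sin^1.5(45°) = 1.297.
F_nw = 0.6 × 490 × 1.297 = 381.4 MPa.
φR_n = 0.75 × 381.4 × 890.8 × 10⁻³ = 254.8 kN.

φR_n ≈ 255 kN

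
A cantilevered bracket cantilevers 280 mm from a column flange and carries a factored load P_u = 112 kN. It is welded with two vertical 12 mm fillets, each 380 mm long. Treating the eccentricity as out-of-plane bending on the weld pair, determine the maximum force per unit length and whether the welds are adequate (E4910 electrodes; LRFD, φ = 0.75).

f_max ≈ 668 N/mm; adequate

E49XX → F_EXX = 490 MPa.
L_w = 2 × 380 = 760 mm; section modulus (unit throat) S = 2 × L²/6 = 48130 mm².
Direct shear f_v = P/L_w = 112×10³/760 = 147.4 N/mm.
Moment M = P × e = 112×10³ × 280 = 31360000 N·mm; bending f_b = M/S = 651.5 N/mm.
f_max = √(f_v² + f_b²) = √(147.4² + 651.5²) = 668 N/mm.
φr_n = 0.75 × 0.6 × 490 × (0.707 × 12) = 1871 N/mm → adequate.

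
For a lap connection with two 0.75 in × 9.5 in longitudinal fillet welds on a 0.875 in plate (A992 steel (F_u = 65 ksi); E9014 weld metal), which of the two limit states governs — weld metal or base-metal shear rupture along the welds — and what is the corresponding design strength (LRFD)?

φR_n ≈ 408 kip (weld metal governs)

E90XX → F_EXX = 90 ksi.
t_e = 0.707 × 0.75 = 0.5302 in; L = 19 in.
Weld metal: φR_n = 0.75 × 0.6 × 90 × 0.5302 × 19 = 408 kip.
Base metal (shear rupture): φR_n = 0.75 × 0.6 × 65 × 0.875 × 19 = 486.3 kip.
Governing: weld metal.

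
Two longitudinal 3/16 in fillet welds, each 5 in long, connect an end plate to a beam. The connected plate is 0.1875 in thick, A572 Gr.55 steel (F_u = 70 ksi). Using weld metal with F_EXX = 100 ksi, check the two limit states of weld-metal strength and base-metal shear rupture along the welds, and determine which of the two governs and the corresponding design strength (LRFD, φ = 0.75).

t_e = 0.707 × 0.1875 = 0.1326 in; L = 10 in.
Weld metal: φR_n = 0.75 × 0.6 × 100 × 0.1326 × 10 = 59.65 kip.
Base metal (shear rupture): φR_n = 0.75 × 0.6 × 70 × 0.1875 × 10 = 59.06 kip.
Governing: base-metal shear rupture.

φR_n ≈ 59.1 kip (base-metal shear rupture governs)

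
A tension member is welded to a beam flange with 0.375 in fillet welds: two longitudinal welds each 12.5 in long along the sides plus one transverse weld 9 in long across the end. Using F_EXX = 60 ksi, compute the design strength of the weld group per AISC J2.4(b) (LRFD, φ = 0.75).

φR_n ≈ 249 kips

t_e = 0.707 × 0.375 = 0.2651 in.
R_nwl = 0.6 × 60 × 0.2651 × 25 = 238.6 kips (longitudinal, 2 welds).
R_nwt = 0.6 × 60 × 0.2651 × 9 = 85.9 kips (transverse, base value).
(i) R_nwl + R_nwt = 324.5 kips; (ii) 0.85 R_nwl + 1.5 R_nwt = 331.7 kips.
R_n = max = 331.7 kips [governs: (ii)]; φR_n = 248.8 kips.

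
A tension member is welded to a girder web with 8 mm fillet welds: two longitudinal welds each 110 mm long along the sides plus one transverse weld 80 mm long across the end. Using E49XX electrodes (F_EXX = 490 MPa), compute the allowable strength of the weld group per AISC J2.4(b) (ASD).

t_e = 0.707 × 8 = 5.656 mm.
R_nwl = 0.6 × 490 × 5.656 × 220 × 10⁻³ = 365.8 kN (longitudinal, 2 welds).
R_nwt = 0.6 × 490 × 5.656 × 80 × 10⁻³ = 133 kN (transverse, base value).
(i) R_nwl + R_nwt = 498.9 kN; (ii) 0.85 R_nwl + 1.5 R_nwt = 510.5 kN.
R_n = max = 510.5 kN [governs: (ii)]; R_n/Ω = 255.2 kN.

R_n/Ω ≈ 255 kN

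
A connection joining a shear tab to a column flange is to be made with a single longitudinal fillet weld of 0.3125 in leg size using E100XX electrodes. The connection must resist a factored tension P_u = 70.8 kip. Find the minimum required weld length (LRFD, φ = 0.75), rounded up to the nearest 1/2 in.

E100XX → F_EXX = 100 ksi.
Throat t_e = 0.707 × 0.3125 = 0.2209 in.
φr_n = 0.75 × 0.6 × 100 × 0.2209 = 9.942 kip/in.
L_req = P_u / φr_n = 70.8 / 9.942 = 7.121 in total.
Round up → use L = 7.5 in.

L = 7.5 in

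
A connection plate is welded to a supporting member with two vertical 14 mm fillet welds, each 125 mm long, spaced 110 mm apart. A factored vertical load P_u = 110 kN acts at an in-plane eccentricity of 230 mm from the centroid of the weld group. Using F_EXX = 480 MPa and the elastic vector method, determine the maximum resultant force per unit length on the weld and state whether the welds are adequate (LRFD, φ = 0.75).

Total weld length L_w = 250 mm. Treat welds as unit-width lines.
Polar moment about centroid: J = 2[d³/12 + d(b/2)²] = 2[125³/12 + 125×55²] = 1082000 mm³.
Direct shear f_v = P/L_w = 110×10³ / 250 = 440 N/mm (vertical).
Torsion M = P·e = 110×10³ × 230 = 25300000 N·mm.
Critical point at (x, y) = (55, 62.5) from centroid. f_tx = M·y/J = 1462 N/mm; f_ty = M·x/J = 1286 N/mm.
Resultant f_max = √[f_tx² + (f_v + f_ty)²] = √[1462² + (440 + 1286)²] = 2262 N/mm.
Capacity per unit length: φr_n = 0.75 × 0.6 × 480 × (0.707 × 14) = 2138 N/mm.
2262 > 2138 → NOT adequate.

f_max ≈ 2260 N/mm; NOT adequate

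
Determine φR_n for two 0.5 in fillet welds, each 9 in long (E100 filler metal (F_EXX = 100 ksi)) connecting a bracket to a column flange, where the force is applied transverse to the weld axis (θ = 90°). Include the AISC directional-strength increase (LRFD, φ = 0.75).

φR_n ≈ 430 kips

t_e = 0.707 × 0.5 = 0.3535 in; A_we = 0.3535 × 18 = 6.363 in².
Directional factor: 1.0 + 0.5 sin^1.5(90°) = 1.5.
F_nw = 0.6 × 100 × 1.5 = 90 ksi.
φR_n = 0.75 × 90 × 6.363 = 429.5 kips.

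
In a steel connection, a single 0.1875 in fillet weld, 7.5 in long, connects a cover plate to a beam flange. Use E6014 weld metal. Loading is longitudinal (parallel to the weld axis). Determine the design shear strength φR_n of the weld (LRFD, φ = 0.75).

E60XX → F_EXX = 60 ksi.
Effective throat t_e = 0.707 × 0.1875 = 0.1326 in.
Total length L = 7.5 in; A_we = 0.1326 × 7.5 = 0.9942 in².
F_nw = 0.6 F_EXX = 0.6 × 60 = 36 ksi.
φR_n = 0.75 × 36 × 0.9942 = 26.84 kip.

φR_n ≈ 26.8 kip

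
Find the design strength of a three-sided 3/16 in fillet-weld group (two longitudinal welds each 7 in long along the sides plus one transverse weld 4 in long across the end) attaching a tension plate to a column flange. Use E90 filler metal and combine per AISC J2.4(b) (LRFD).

φR_n ≈ 96.6 kips

E90XX → F_EXX = 90 ksi.
t_e = 0.707 × 0.1875 = 0.1326 in.
R_nwl = 0.6 × 90 × 0.1326 × 14 = 100.2 kips (longitudinal, 2 welds).
R_nwt = 0.6 × 90 × 0.1326 × 4 = 28.63 kips (transverse, base value).
(i) R_nwl + R_nwt = 128.9 kips; (ii) 0.85 R_nwl + 1.5 R_nwt = 128.1 kips.
R_n = max = 128.9 kips [governs: (i)]; φR_n = 96.64 kips.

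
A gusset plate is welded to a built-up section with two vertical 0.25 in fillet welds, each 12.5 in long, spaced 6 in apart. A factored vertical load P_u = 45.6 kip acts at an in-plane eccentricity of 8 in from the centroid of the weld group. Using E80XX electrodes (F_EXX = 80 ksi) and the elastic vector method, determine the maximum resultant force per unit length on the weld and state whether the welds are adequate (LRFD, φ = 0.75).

Total weld length L_w = 25 in. Treat welds as unit-width lines.
Polar moment about centroid: J = 2[d³/12 + d(b/2)²] = 2[12.5³/12 + 12.5×3²] = 550.5 in³.
Direct shear f_v = P/L_w = 45.6 / 25 = 1.824 kip/in (vertical).
Torsion M = P·e = 45.6 × 8 = 364.8 kip·in.
Critical point at (x, y) = (3, 6.25) from centroid. f_tx = M·y/J = 4.142 kip/in; f_ty = M·x/J = 1.988 kip/in.
Resultant f_max = √[f_tx² + (f_v + f_ty)²] = √[4.142² + (1.824 + 1.988)²] = 5.629 kip/in.
Capacity per unit length: φr_n = 0.75 × 0.6 × 80 × (0.707 × 0.25) = 6.363 kip/in.
5.629 ≤ 6.363 → adequate.

f_max ≈ 5.63 kip/in; adequate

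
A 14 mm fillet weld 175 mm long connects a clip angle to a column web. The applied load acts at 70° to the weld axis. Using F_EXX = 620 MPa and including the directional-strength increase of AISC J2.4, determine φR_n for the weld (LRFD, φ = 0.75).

φR_n ≈ 703 kN

t_e = 0.707 × 14 = 9.898 mm; A_we = 9.898 × 175 = 1732 mm².
Directional factor: 1.0 + 0.5 sin^1.5(70°) = 1.455.
F_nw = 0.6 × 620 × 1.455 = 541.4 MPa.
φR_n = 0.75 × 541.4 × 1732 × 10⁻³ = 703.4 kN.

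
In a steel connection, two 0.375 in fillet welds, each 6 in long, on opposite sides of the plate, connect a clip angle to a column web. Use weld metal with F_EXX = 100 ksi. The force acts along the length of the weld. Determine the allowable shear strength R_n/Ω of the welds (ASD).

Effective throat t_e = 0.707 × 0.375 = 0.2651 in.
Total length L = 12 in; A_we = 0.2651 × 12 = 3.181 in².
F_nw = 0.6 F_EXX = 0.6 × 100 = 60 ksi.
R_n = 60 × 3.181 = 190.9 kips; R_n/Ω = 190.9/2.0 = 95.44 kips.

R_n/Ω ≈ 95.4 kips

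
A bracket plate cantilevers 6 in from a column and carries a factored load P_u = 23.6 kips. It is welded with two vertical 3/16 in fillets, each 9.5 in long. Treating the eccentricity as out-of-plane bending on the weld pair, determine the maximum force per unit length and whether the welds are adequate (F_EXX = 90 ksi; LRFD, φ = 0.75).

L_w = 2 × 9.5 = 19 in; section modulus (unit throat) S = 2 × L²/6 = 30.08 in².
Direct shear f_v = P/L_w = 23.6/19 = 1.242 kip/in.
Moment M = P × e = 23.6 × 6 = 141.6 kip·in; bending f_b = M/S = 4.707 kip/in.
f_max = √(f_v² + f_b²) = √(1.242² + 4.707²) = 4.868 kip/in.
φr_n = 0.75 × 0.6 × 90 × (0.707 × 0.1875) = 5.369 kip/in → adequate.

f_max ≈ 4.87 kip/in; adequate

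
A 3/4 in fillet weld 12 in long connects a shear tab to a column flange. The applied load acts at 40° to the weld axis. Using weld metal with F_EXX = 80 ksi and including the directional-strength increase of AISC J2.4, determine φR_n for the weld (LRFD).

φR_n ≈ 288 kips

t_e = 0.707 × 0.75 = 0.5302 in; A_we = 0.5302 × 12 = 6.363 in².
Directional factor: 1.0 + 0.5 sin^1.5(40°) = 1.258.
F_nw = 0.6 × 80 × 1.258 = 60.37 ksi.
φR_n = 0.75 × 60.37 × 6.363 = 288.1 kips.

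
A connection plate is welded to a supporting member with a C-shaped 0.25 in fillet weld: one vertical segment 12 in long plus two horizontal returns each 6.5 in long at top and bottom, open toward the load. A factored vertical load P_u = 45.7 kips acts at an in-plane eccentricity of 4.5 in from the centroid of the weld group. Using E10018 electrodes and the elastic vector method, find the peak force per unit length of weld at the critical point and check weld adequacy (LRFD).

E100XX → F_EXX = 100 ksi.
Total weld length L_w = 25 in. Treat welds as unit-width lines.
Centroid: x̄ = 2×6.5×3.25 / 25 = 1.69 in from the vertical weld.
Polar moment about centroid: J = I_x + I_y = [12³/12 + 2×6.5×6²] + [12×1.69² + 2(6.5³/12 + 6.5×1.56²)] = 723.7 in³.
Direct shear f_v = P/L_w = 45.7 / 25 = 1.828 kip/in (vertical).
Torsion M = P·e = 45.7 × 4.5 = 205.65 kip·in.
Critical point at (x, y) = (4.81, 6) from centroid. f_tx = M·y/J = 1.705 kip/in; f_ty = M·x/J = 1.367 kip/in.
Resultant f_max = √[f_tx² + (f_v + f_ty)²] = √[1.705² + (1.828 + 1.367)²] = 3.621 kip/in.
Capacity per unit length: φr_n = 0.75 × 0.6 × 100 × (0.707 × 0.25) = 7.954 kip/in.
3.621 ≤ 7.954 → adequate.

f_max ≈ 3.62 kip/in; adequate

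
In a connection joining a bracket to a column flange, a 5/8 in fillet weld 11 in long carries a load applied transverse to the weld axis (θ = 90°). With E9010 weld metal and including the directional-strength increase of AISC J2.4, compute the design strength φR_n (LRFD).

φR_n ≈ 295 kip

E90XX → F_EXX = 90 ksi.
t_e = 0.707 × 0.625 = 0.4419 in; A_we = 0.4419 × 11 = 4.861 in².
Directional factor: 1.0 + 0.5 sin^1.5(90°) = 1.5.
F_nw = 0.6 × 90 × 1.5 = 81 ksi.
φR_n = 0.75 × 81 × 4.861 = 295.3 kip.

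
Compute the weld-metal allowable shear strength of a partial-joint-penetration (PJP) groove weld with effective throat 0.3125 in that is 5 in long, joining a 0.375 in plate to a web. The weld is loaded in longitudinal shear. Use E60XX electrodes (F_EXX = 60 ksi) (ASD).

R_n/Ω ≈ 28.1 kips

Effective throat (given) t_e = 0.3125 in.
A_we = 0.3125 × 5 = 1.562 in².
F_nw = 0.6 F_EXX = 36 ksi.
R_n/Ω = (36 × 1.562) / 2.0 = 28.12 kips.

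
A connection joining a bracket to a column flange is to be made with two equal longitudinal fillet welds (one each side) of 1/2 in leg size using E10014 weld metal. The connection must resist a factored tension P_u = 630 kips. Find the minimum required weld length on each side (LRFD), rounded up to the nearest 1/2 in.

L = 20 in on each side

E100XX → F_EXX = 100 ksi.
Throat t_e = 0.707 × 0.5 = 0.3535 in.
φr_n = 0.75 × 0.6 × 100 × 0.3535 = 15.91 kips/in.
L_req = P_u / φr_n = 630 / 15.91 = 39.6 in total.
Per side: 39.6 / 2 = 19.8 in.
Round up → use L = 20 in on each side.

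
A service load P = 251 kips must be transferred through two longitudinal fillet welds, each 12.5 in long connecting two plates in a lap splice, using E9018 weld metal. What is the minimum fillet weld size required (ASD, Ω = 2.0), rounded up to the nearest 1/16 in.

w = 9/16 in

E90XX → F_EXX = 90 ksi.
Total weld length L = 25 in.
Required throat t_e = P × Ω / (0.6 F_EXX × L) = 251 × 2.0 / (0.6 × 90 × 25) = 0.3719 in.
Required leg w = t_e / 0.707 = 0.526 in → use 9/16 in.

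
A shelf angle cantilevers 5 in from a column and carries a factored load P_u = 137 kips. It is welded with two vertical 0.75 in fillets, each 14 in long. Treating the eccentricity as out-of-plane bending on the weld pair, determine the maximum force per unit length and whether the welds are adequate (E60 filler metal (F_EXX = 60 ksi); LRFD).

L_w = 2 × 14 = 28 in; section modulus (unit throat) S = 2 × L²/6 = 65.33 in².
Direct shear f_v = P/L_w = 137/28 = 4.893 kip/in.
Moment M = P × e = 137 × 5 = 685 kip·in; bending f_b = M/S = 10.48 kip/in.
f_max = √(f_v² + f_b²) = √(4.893² + 10.48²) = 11.57 kip/in.
φr_n = 0.75 × 0.6 × 60 × (0.707 × 0.75) = 14.32 kip/in → adequate.

f_max ≈ 11.6 kip/in; adequate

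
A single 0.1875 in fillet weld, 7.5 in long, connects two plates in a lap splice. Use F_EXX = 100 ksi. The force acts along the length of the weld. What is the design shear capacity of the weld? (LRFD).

Effective throat t_e = 0.707 × 0.1875 = 0.1326 in.
Total length L = 7.5 in; A_we = 0.1326 × 7.5 = 0.9942 in².
F_nw = 0.6 F_EXX = 0.6 × 100 = 60 ksi.
φR_n = 0.75 × 60 × 0.9942 = 44.74 kips.

φR_n ≈ 44.7 kips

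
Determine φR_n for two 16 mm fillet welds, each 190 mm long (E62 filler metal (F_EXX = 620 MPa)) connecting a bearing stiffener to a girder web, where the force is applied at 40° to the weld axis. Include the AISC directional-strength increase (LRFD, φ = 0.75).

φR_n ≈ 1510 kN

t_e = 0.707 × 16 = 11.31 mm; A_we = 11.31 × 380 = 4299 mm².
Directional factor: 1.0 + 0.5 sin^1.5(40°) = 1.258.
F_nw = 0.6 × 620 × 1.258 = 467.9 MPa.
φR_n = 0.75 × 467.9 × 4299 × 10⁻³ = 1508 kN.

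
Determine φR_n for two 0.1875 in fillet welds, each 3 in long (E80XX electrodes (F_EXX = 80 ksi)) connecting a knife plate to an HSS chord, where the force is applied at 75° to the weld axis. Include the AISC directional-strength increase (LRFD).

t_e = 0.707 × 0.1875 = 0.1326 in; A_we = 0.1326 × 6 = 0.7954 in².
Directional factor: 1.0 + 0.5 sin^1.5(75°) = 1.475.
F_nw = 0.6 × 80 × 1.475 = 70.78 ksi.
φR_n = 0.75 × 70.78 × 0.7954 = 42.22 kips.

φR_n ≈ 42.2 kips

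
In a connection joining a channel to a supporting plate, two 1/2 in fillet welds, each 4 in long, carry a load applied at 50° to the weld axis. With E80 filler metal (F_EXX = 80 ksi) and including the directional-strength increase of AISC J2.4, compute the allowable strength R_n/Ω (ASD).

t_e = 0.707 × 0.5 = 0.3535 in; A_we = 0.3535 × 8 = 2.828 in².
Directional factor: 1.0 + 0.5 sin^1.5(50°) = 1.335.
F_nw = 0.6 × 80 × 1.335 = 64.09 ksi.
R_n/Ω = (64.09 × 2.828) / 2.0 = 90.63 kips.

R_n/Ω ≈ 90.6 kips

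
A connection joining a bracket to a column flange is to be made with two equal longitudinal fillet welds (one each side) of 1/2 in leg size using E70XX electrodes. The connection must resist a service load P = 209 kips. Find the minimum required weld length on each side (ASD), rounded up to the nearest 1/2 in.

E70XX → F_EXX = 70 ksi.
Throat t_e = 0.707 × 0.5 = 0.3535 in.
r_n/Ω = (0.6 × 70 × 0.3535) / 2.0 = 7.423 kip/in.
L_req = P / (r_n/Ω) = 209 / 7.423 = 28.15 in total.
Per side: 28.15 / 2 = 14.08 in.
Round up → use L = 14.5 in on each side.

L = 14.5 in on each side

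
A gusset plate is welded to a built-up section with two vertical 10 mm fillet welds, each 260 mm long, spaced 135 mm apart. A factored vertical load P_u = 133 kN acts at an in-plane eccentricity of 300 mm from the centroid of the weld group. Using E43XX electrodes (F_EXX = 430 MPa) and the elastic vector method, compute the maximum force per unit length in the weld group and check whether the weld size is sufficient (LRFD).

f_max ≈ 1240 N/mm; adequate

Total weld length L_w = 520 mm. Treat welds as unit-width lines.
Polar moment about centroid: J = 2[d³/12 + d(b/2)²] = 2[260³/12 + 260×67.5²] = 5299000 mm³.
Direct shear f_v = P/L_w = 133×10³ / 520 = 255.8 N/mm (vertical).
Torsion M = P·e = 133×10³ × 300 = 39900000 N·mm.
Critical point at (x, y) = (67.5, 130) from centroid. f_tx = M·y/J = 978.9 N/mm; f_ty = M·x/J = 508.3 N/mm.
Resultant f_max = √[f_tx² + (f_v + f_ty)²] = √[978.9² + (255.8 + 508.3)²] = 1242 N/mm.
Capacity per unit length: φr_n = 0.75 × 0.6 × 430 × (0.707 × 10) = 1368 N/mm.
1242 ≤ 1368 → adequate.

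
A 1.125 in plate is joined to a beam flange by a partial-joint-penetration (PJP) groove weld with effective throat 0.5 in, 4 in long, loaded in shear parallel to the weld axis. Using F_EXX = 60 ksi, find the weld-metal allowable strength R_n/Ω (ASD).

R_n/Ω ≈ 36 kip

Effective throat (given) t_e = 0.5 in.
A_we = 0.5 × 4 = 2 in².
F_nw = 0.6 F_EXX = 36 ksi.
R_n/Ω = (36 × 2) / 2.0 = 36 kip.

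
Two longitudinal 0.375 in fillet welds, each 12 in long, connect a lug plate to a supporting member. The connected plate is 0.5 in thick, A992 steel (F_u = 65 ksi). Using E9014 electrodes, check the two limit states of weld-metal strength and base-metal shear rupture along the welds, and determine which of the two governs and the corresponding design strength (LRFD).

E90XX → F_EXX = 90 ksi.
t_e = 0.707 × 0.375 = 0.2651 in; L = 24 in.
Weld metal: φR_n = 0.75 × 0.6 × 90 × 0.2651 × 24 = 257.7 kip.
Base metal (shear rupture): φR_n = 0.75 × 0.6 × 65 × 0.5 × 24 = 351 kip.
Governing: weld metal.

φR_n ≈ 258 kip (weld metal governs)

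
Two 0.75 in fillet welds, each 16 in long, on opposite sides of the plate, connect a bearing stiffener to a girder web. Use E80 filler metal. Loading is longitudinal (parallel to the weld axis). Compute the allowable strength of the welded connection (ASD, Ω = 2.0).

R_n/Ω ≈ 407 kip

E80XX → F_EXX = 80 ksi.
Effective throat t_e = 0.707 × 0.75 = 0.5302 in.
Total length L = 32 in; A_we = 0.5302 × 32 = 16.97 in².
F_nw = 0.6 F_EXX = 0.6 × 80 = 48 ksi.
R_n = 48 × 16.97 = 814.5 kip; R_n/Ω = 814.5/2.0 = 407.2 kip.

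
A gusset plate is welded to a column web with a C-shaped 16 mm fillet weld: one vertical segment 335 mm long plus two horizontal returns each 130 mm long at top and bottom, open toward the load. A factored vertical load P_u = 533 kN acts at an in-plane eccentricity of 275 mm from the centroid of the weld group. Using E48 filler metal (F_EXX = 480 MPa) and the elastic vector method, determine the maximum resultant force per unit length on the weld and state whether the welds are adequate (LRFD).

f_max ≈ 3080 N/mm; NOT adequate

Total weld length L_w = 595 mm. Treat welds as unit-width lines.
Centroid: x̄ = 2×130×65 / 595 = 28.4 mm from the vertical weld.
Polar moment about centroid: J = I_x + I_y = [335³/12 + 2×130×167.5²] + [335×28.4² + 2(130³/12 + 130×36.6²)] = 11410000 mm³.
Direct shear f_v = P/L_w = 533×10³ / 595 = 895.8 N/mm (vertical).
Torsion M = P·e = 533×10³ × 275 = 146580000 N·mm.
Critical point at (x, y) = (101.6, 167.5) from centroid. f_tx = M·y/J = 2151 N/mm; f_ty = M·x/J = 1305 N/mm.
Resultant f_max = √[f_tx² + (f_v + f_ty)²] = √[2151² + (895.8 + 1305)²] = 3078 N/mm.
Capacity per unit length: φr_n = 0.75 × 0.6 × 480 × (0.707 × 16) = 2443 N/mm.
3078 > 2443 → NOT adequate.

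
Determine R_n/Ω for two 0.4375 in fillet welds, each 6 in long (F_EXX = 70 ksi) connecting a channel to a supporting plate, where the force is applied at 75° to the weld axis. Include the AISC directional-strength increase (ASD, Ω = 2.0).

t_e = 0.707 × 0.4375 = 0.3093 in; A_we = 0.3093 × 12 = 3.712 in².
Directional factor: 1.0 + 0.5 sin^1.5(75°) = 1.475.
F_nw = 0.6 × 70 × 1.475 = 61.94 ksi.
R_n/Ω = (61.94 × 3.712) / 2.0 = 114.9 kip.

R_n/Ω ≈ 115 kip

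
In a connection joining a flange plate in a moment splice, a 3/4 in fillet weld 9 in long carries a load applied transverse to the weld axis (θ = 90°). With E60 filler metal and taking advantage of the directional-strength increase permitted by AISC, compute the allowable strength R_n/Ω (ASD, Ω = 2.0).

R_n/Ω ≈ 129 kip

E60XX → F_EXX = 60 ksi.
t_e = 0.707 × 0.75 = 0.5302 in; A_we = 0.5302 × 9 = 4.772 in².
Directional factor: 1.0 + 0.5 sin^1.5(90°) = 1.5.
F_nw = 0.6 × 60 × 1.5 = 54 ksi.
R_n/Ω = (54 × 4.772) / 2.0 = 128.9 kip.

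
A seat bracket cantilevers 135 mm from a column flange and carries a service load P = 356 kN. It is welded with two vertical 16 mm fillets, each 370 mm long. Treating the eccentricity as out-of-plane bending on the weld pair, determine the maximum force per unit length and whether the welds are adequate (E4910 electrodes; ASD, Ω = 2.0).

f_max ≈ 1160 N/mm; adequate

E49XX → F_EXX = 490 MPa.
L_w = 2 × 370 = 740 mm; section modulus (unit throat) S = 2 × L²/6 = 45630 mm².
Direct shear f_v = P/L_w = 356×10³/740 = 481.1 N/mm.
Moment M = P × e = 356×10³ × 135 = 48060000 N·mm; bending f_b = M/S = 1053 N/mm.
f_max = √(f_v² + f_b²) = √(481.1² + 1053²) = 1158 N/mm.
r_n/Ω = (1/2.0) × 0.6 × 490 × (0.707 × 16) = 1663 N/mm → adequate.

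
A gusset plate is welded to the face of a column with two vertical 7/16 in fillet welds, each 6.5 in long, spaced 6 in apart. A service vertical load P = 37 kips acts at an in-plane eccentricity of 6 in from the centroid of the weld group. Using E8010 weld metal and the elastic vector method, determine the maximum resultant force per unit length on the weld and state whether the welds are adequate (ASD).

E80XX → F_EXX = 80 ksi.
Total weld length L_w = 13 in. Treat welds as unit-width lines.
Polar moment about centroid: J = 2[d³/12 + d(b/2)²] = 2[6.5³/12 + 6.5×3²] = 162.8 in³.
Direct shear f_v = P/L_w = 37 / 13 = 2.846 kip/in (vertical).
Torsion M = P·e = 37 × 6 = 222 kip·in.
Critical point at (x, y) = (3, 3.25) from centroid. f_tx = M·y/J = 4.433 kip/in; f_ty = M·x/J = 4.092 kip/in.
Resultant f_max = √[f_tx² + (f_v + f_ty)²] = √[4.433² + (2.846 + 4.092)²] = 8.233 kip/in.
Capacity per unit length: r_n/Ω = (1/2.0) × 0.6 × 80 × (0.707 × 0.4375) = 7.423 kip/in.
8.233 > 7.423 → NOT adequate.

f_max ≈ 8.23 kip/in; NOT adequate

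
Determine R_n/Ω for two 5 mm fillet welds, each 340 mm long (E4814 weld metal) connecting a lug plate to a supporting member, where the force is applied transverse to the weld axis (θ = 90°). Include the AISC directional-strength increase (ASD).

R_n/Ω ≈ 519 kN

E48XX → F_EXX = 480 MPa.
t_e = 0.707 × 5 = 3.535 mm; A_we = 3.535 × 680 = 2404 mm².
Directional factor: 1.0 + 0.5 sin^1.5(90°) = 1.5.
F_nw = 0.6 × 480 × 1.5 = 432 MPa.
R_n/Ω = (432 × 2404) / 2.0 × 10⁻³ = 519.2 kN.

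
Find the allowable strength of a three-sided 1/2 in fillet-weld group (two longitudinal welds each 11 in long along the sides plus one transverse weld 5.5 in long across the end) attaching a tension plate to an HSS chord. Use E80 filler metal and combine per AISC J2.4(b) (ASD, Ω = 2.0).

R_n/Ω ≈ 233 kip

E80XX → F_EXX = 80 ksi.
t_e = 0.707 × 0.5 = 0.3535 in.
R_nwl = 0.6 × 80 × 0.3535 × 22 = 373.3 kip (longitudinal, 2 welds).
R_nwt = 0.6 × 80 × 0.3535 × 5.5 = 93.32 kip (transverse, base value).
(i) R_nwl + R_nwt = 466.6 kip; (ii) 0.85 R_nwl + 1.5 R_nwt = 457.3 kip.
R_n = max = 466.6 kip [governs: (i)]; R_n/Ω = 233.3 kip.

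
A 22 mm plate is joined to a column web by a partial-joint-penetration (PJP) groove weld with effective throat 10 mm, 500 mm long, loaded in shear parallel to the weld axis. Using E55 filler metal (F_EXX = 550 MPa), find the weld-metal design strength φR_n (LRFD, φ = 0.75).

Effective throat (given) t_e = 10 mm.
A_we = 10 × 500 = 5000 mm².
F_nw = 0.6 F_EXX = 330 MPa.
φR_n = 0.75 × 330 × 5000 × 10⁻³ = 1238 kN.

φR_n ≈ 1240 kN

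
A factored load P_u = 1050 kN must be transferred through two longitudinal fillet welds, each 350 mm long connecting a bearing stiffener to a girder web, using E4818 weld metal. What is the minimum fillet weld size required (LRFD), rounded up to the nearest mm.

w = 10 mm

E48XX → F_EXX = 480 MPa.
Total weld length L = 700 mm.
Required throat t_e = P_u / (φ × 0.6 F_EXX × L) = 1050 / (0.75 × 0.6 × 480 × 700 × 10⁻³) = 6.944 mm.
Required leg w = t_e / 0.707 = 9.822 mm → use 10 mm.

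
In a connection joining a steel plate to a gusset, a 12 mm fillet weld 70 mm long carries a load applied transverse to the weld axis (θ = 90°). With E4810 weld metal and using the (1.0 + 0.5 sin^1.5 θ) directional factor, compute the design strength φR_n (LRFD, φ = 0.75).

E48XX → F_EXX = 480 MPa.
t_e = 0.707 × 12 = 8.484 mm; A_we = 8.484 × 70 = 593.9 mm².
Directional factor: 1.0 + 0.5 sin^1.5(90°) = 1.5.
F_nw = 0.6 × 480 × 1.5 = 432 MPa.
φR_n = 0.75 × 432 × 593.9 × 10⁻³ = 192.4 kN.

φR_n ≈ 192 kN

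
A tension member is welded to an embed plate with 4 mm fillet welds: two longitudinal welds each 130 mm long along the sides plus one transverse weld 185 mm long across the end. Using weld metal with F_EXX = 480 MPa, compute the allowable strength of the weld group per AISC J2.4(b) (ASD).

t_e = 0.707 × 4 = 2.828 mm.
R_nwl = 0.6 × 480 × 2.828 × 260 × 10⁻³ = 211.8 kN (longitudinal, 2 welds).
R_nwt = 0.6 × 480 × 2.828 × 185 × 10⁻³ = 150.7 kN (transverse, base value).
(i) R_nwl + R_nwt = 362.4 kN; (ii) 0.85 R_nwl + 1.5 R_nwt = 406 kN.
R_n = max = 406 kN [governs: (ii)]; R_n/Ω = 203 kN.

R_n/Ω ≈ 203 kN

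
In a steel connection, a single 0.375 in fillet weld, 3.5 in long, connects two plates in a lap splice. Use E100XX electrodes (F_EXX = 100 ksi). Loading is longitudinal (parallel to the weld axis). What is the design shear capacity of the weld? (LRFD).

φR_n ≈ 41.8 kip

Effective throat t_e = 0.707 × 0.375 = 0.2651 in.
Total length L = 3.5 in; A_we = 0.2651 × 3.5 = 0.9279 in².
F_nw = 0.6 F_EXX = 0.6 × 100 = 60 ksi.
φR_n = 0.75 × 60 × 0.9279 = 41.76 kip.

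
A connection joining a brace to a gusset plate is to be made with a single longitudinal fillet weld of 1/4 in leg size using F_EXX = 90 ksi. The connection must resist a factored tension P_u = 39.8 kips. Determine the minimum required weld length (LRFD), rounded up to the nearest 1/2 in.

L = 6 in

Throat t_e = 0.707 × 0.25 = 0.1767 in.
φr_n = 0.75 × 0.6 × 90 × 0.1767 = 7.158 kips/in.
L_req = P_u / φr_n = 39.8 / 7.158 = 5.56 in total.
Round up → use L = 6 in.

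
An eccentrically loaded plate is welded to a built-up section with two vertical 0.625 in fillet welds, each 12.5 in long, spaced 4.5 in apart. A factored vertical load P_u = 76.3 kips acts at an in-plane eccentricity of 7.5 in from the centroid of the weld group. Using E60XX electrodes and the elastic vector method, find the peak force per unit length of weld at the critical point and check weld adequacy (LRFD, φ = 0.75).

E60XX → F_EXX = 60 ksi.
Total weld length L_w = 25 in. Treat welds as unit-width lines.
Polar moment about centroid: J = 2[d³/12 + d(b/2)²] = 2[12.5³/12 + 12.5×2.25²] = 452.1 in³.
Direct shear f_v = P/L_w = 76.3 / 25 = 3.052 kip/in (vertical).
Torsion M = P·e = 76.3 × 7.5 = 572.25 kip·in.
Critical point at (x, y) = (2.25, 6.25) from centroid. f_tx = M·y/J = 7.911 kip/in; f_ty = M·x/J = 2.848 kip/in.
Resultant f_max = √[f_tx² + (f_v + f_ty)²] = √[7.911² + (3.052 + 2.848)²] = 9.869 kip/in.
Capacity per unit length: φr_n = 0.75 × 0.6 × 60 × (0.707 × 0.625) = 11.93 kip/in.
9.869 ≤ 11.93 → adequate.

f_max ≈ 9.87 kip/in; adequate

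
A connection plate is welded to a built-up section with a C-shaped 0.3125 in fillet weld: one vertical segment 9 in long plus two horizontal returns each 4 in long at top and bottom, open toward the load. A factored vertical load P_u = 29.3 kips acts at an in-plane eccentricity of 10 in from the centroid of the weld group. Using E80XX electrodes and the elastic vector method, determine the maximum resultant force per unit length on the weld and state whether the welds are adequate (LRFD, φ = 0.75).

E80XX → F_EXX = 80 ksi.
Total weld length L_w = 17 in. Treat welds as unit-width lines.
Centroid: x̄ = 2×4×2 / 17 = 0.9412 in from the vertical weld.
Polar moment about centroid: J = I_x + I_y = [9³/12 + 2×4×4.5²] + [9×0.9412² + 2(4³/12 + 4×1.059²)] = 250.4 in³.
Direct shear f_v = P/L_w = 29.3 / 17 = 1.724 kip/in (vertical).
Torsion M = P·e = 29.3 × 10 = 293 kip·in.
Critical point at (x, y) = (3.059, 4.5) from centroid. f_tx = M·y/J = 5.266 kip/in; f_ty = M·x/J = 3.58 kip/in.
Resultant f_max = √[f_tx² + (f_v + f_ty)²] = √[5.266² + (1.724 + 3.58)²] = 7.474 kip/in.
Capacity per unit length: φr_n = 0.75 × 0.6 × 80 × (0.707 × 0.3125) = 7.954 kip/in.
7.474 ≤ 7.954 → adequate.

f_max ≈ 7.47 kip/in; adequate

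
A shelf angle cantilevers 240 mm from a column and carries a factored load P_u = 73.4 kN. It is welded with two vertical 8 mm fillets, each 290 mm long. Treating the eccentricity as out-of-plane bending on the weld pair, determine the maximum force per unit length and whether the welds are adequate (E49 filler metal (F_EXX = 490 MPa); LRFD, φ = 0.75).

f_max ≈ 641 N/mm; adequate

L_w = 2 × 290 = 580 mm; section modulus (unit throat) S = 2 × L²/6 = 28030 mm².
Direct shear f_v = P/L_w = 73.4×10³/580 = 126.6 N/mm.
Moment M = P × e = 73.4×10³ × 240 = 17616000 N·mm; bending f_b = M/S = 628.4 N/mm.
f_max = √(f_v² + f_b²) = √(126.6² + 628.4²) = 641 N/mm.
φr_n = 0.75 × 0.6 × 490 × (0.707 × 8) = 1247 N/mm → adequate.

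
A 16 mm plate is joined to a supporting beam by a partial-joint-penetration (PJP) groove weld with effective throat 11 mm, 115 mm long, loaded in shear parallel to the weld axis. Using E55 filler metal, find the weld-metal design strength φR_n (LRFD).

φR_n ≈ 313 kN

E55XX → F_EXX = 550 MPa.
Effective throat (given) t_e = 11 mm.
A_we = 11 × 115 = 1265 mm².
F_nw = 0.6 F_EXX = 330 MPa.
φR_n = 0.75 × 330 × 1265 × 10⁻³ = 313.1 kN.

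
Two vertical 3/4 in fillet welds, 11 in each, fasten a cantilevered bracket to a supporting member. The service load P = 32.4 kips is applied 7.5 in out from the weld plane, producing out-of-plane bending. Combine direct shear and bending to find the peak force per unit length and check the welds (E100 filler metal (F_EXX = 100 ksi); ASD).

f_max ≈ 6.2 kip/in; adequate

L_w = 2 × 11 = 22 in; section modulus (unit throat) S = 2 × L²/6 = 40.33 in².
Direct shear f_v = P/L_w = 32.4/22 = 1.473 kip/in.
Moment M = P × e = 32.4 × 7.5 = 243 kip·in; bending f_b = M/S = 6.025 kip/in.
f_max = √(f_v² + f_b²) = √(1.473² + 6.025²) = 6.202 kip/in.
r_n/Ω = (1/2.0) × 0.6 × 100 × (0.707 × 0.75) = 15.91 kip/in → adequate.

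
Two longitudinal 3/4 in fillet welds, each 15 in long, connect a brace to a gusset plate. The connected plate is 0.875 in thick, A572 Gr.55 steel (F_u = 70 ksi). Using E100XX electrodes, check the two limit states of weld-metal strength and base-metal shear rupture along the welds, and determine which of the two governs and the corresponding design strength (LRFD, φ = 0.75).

E100XX → F_EXX = 100 ksi.
t_e = 0.707 × 0.75 = 0.5302 in; L = 30 in.
Weld metal: φR_n = 0.75 × 0.6 × 100 × 0.5302 × 30 = 715.8 kip.
Base metal (shear rupture): φR_n = 0.75 × 0.6 × 70 × 0.875 × 30 = 826.9 kip.
Governing: weld metal.

φR_n ≈ 716 kip (weld metal governs)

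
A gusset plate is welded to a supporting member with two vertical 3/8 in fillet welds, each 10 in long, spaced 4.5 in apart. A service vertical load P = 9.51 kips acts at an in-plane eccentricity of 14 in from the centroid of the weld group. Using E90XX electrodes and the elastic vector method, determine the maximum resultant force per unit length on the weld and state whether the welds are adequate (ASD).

f_max ≈ 2.95 kip/in; adequate

E90XX → F_EXX = 90 ksi.
Total weld length L_w = 20 in. Treat welds as unit-width lines.
Polar moment about centroid: J = 2[d³/12 + d(b/2)²] = 2[10³/12 + 10×2.25²] = 267.9 in³.
Direct shear f_v = P/L_w = 9.51 / 20 = 0.4755 kip/in (vertical).
Torsion M = P·e = 9.51 × 14 = 133.14 kip·in.
Critical point at (x, y) = (2.25, 5) from centroid. f_tx = M·y/J = 2.485 kip/in; f_ty = M·x/J = 1.118 kip/in.
Resultant f_max = √[f_tx² + (f_v + f_ty)²] = √[2.485² + (0.4755 + 1.118)²] = 2.952 kip/in.
Capacity per unit length: r_n/Ω = (1/2.0) × 0.6 × 90 × (0.707 × 0.375) = 7.158 kip/in.
2.952 ≤ 7.158 → adequate.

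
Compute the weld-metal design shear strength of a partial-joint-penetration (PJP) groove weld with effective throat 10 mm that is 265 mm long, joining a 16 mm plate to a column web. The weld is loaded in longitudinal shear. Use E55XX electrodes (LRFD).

φR_n ≈ 656 kN

E55XX → F_EXX = 550 MPa.
Effective throat (given) t_e = 10 mm.
A_we = 10 × 265 = 2650 mm².
F_nw = 0.6 F_EXX = 330 MPa.
φR_n = 0.75 × 330 × 2650 × 10⁻³ = 655.9 kN.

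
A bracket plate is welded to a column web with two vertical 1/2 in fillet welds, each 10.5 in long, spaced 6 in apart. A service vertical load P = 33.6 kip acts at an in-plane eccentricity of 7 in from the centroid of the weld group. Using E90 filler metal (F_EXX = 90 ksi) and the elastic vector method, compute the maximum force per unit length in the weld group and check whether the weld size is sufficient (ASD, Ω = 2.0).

Total weld length L_w = 21 in. Treat welds as unit-width lines.
Polar moment about centroid: J = 2[d³/12 + d(b/2)²] = 2[10.5³/12 + 10.5×3²] = 381.9 in³.
Direct shear f_v = P/L_w = 33.6 / 21 = 1.6 kip/in (vertical).
Torsion M = P·e = 33.6 × 7 = 235.2 kip·in.
Critical point at (x, y) = (3, 5.25) from centroid. f_tx = M·y/J = 3.233 kip/in; f_ty = M·x/J = 1.847 kip/in.
Resultant f_max = √[f_tx² + (f_v + f_ty)²] = √[3.233² + (1.6 + 1.847)²] = 4.726 kip/in.
Capacity per unit length: r_n/Ω = (1/2.0) × 0.6 × 90 × (0.707 × 0.5) = 9.544 kip/in.
4.726 ≤ 9.544 → adequate.

f_max ≈ 4.73 kip/in; adequate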